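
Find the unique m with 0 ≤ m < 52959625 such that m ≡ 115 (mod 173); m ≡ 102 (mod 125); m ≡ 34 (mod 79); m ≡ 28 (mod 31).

17610477

The moduli are pairwise coprime; N = 173·125·79·31 = 52959625.
N/173 = 306125; 306125 ≡ 88 (mod 173); 88·116 ≡ 1, so inverse 116.
N/125 = 423677; 423677 ≡ 52 (mod 125); 52·113 ≡ 1, so inverse 113.
N/79 = 670375; 670375 ≡ 60 (mod 79); 60·54 ≡ 1, so inverse 54.
N/31 = 1708375; 1708375 ≡ 27 (mod 31); 27·23 ≡ 1, so inverse 23.
m ≡ 115·306125·116 + 102·423677·113 + 34·670375·54 + 28·1708375·23 = 11298010602.
11298010602 mod 52959625 = 17610477.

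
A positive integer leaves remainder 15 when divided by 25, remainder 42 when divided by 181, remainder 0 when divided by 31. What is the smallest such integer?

10540

The moduli are pairwise coprime; N = 25·181·31 = 140275.
N/25 = 5611; 5611 ≡ 11 (mod 25); 11·16 ≡ 1, so inverse 16.
N/181 = 775; 775 ≡ 51 (mod 181); 51·71 ≡ 1, so inverse 71.
N/31 = 4525; 4525 ≡ 30 (mod 31); 30·30 ≡ 1, so inverse 30.
a ≡ 15·5611·16 + 42·775·71 + 0·4525·30 = 3657690.
3657690 mod 140275 = 10540.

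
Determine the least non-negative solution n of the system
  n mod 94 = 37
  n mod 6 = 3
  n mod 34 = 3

gcd(94, 6) = 2 and 2 | (3 − 37), so the pair is consistent; merging gives n ≡ 225 (mod 282), where 282 = lcm(94, 6).
gcd(282, 34) = 2 and 2 | (3 − 225), so the pair is consistent; merging gives n ≡ 1635 (mod 4794), where 4794 = lcm(282, 34).
The solution is unique modulo lcm(94, 6, 34) = 4794.

1635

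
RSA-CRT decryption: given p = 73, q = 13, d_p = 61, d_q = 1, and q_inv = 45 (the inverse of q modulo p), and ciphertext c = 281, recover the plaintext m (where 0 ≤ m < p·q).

307

m₁ = c^(d_p) mod p: c ≡ 62 (mod 73), and 62^61 mod 73 = 15.
m₂ = c^(d_q) mod q: c ≡ 8 (mod 13), and 8^1 mod 13 = 8.
h = q_inv·(m₁ − m₂) mod p = 45·(15 − 8) mod 73 = 23.
m = m₂ + h·q = 8 + 23·13 = 307.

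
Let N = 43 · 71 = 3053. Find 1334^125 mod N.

Mod 43: 1334 ≡ 1; by Fermat, exponent reduces to 125 mod 42 = 41; 1^41 ≡ 1 (mod 43).
Mod 71: 1334 ≡ 56; by Fermat, exponent reduces to 125 mod 70 = 55; 56^55 ≡ 39 (mod 71).
Combine by CRT: x ≡ 1 (mod 43), x ≡ 39 (mod 71) ⇒ x ≡ 1033 (mod 3053).

1033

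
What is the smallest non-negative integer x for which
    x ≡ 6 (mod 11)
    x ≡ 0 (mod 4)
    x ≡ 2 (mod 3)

116

Combine the congruences pairwise.
From x ≡ 6 (mod 11) write x = 6 + 11t. Substituting into x ≡ 0 (mod 4) gives 11t ≡ 2 (mod 4), and since 3⁻¹ ≡ 3 (mod 4), t ≡ 2. Hence x ≡ 6 + 11·2 = 28 (mod 44).
From x ≡ 28 (mod 44) write x = 28 + 44t. Substituting into x ≡ 2 (mod 3) gives 44t ≡ 1 (mod 3), and since 2⁻¹ ≡ 2 (mod 3), t ≡ 2. Hence x ≡ 28 + 44·2 = 116 (mod 132).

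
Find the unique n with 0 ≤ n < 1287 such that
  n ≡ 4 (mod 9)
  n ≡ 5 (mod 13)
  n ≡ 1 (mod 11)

The moduli are pairwise coprime; M = 9·13·11 = 1287.
M/9 = 143; 143 ≡ 8 (mod 9); 8·8 ≡ 1, so inverse 8.
M/13 = 99; 99 ≡ 8 (mod 13); 8·5 ≡ 1, so inverse 5.
M/11 = 117; 117 ≡ 7 (mod 11); 7·8 ≡ 1, so inverse 8.
n ≡ 4·143·8 + 5·99·5 + 1·117·8 = 7987.
7987 mod 1287 = 265.

265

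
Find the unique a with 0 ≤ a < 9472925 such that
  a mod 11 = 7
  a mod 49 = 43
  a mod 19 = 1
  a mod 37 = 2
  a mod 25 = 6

9201606

The moduli are pairwise coprime; N = 11·49·19·37·25 = 9472925.
N/11 = 861175; 861175 ≡ 7 (mod 11); 7·8 ≡ 1, so inverse 8.
N/49 = 193325; 193325 ≡ 20 (mod 49); 20·27 ≡ 1, so inverse 27.
N/19 = 498575; 498575 ≡ 15 (mod 19); 15·14 ≡ 1, so inverse 14.
N/37 = 256025; 256025 ≡ 22 (mod 37); 22·32 ≡ 1, so inverse 32.
N/25 = 378917; 378917 ≡ 17 (mod 25); 17·3 ≡ 1, so inverse 3.
a ≡ 7·861175·8 + 43·193325·27 + 1·498575·14 + 2·256025·32 + 6·378917·3 = 302862281.
302862281 mod 9472925 = 9201606.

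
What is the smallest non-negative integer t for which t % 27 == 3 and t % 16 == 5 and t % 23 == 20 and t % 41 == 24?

From t ≡ 3 (mod 27) write t = 3 + 27s. Substituting into t ≡ 5 (mod 16) gives 27s ≡ 2 (mod 16), and since 11⁻¹ ≡ 3 (mod 16), s ≡ 6. Hence t ≡ 3 + 27·6 = 165 (mod 432).
From t ≡ 165 (mod 432) write t = 165 + 432s. Substituting into t ≡ 20 (mod 23) gives 432s ≡ 16 (mod 23), and since 18⁻¹ ≡ 9 (mod 23), s ≡ 6. Hence t ≡ 165 + 432·6 = 2757 (mod 9936).
From t ≡ 2757 (mod 9936) write t = 2757 + 9936s. Substituting into t ≡ 24 (mod 41) gives 9936s ≡ 14 (mod 41), and since 14⁻¹ ≡ 3 (mod 41), s ≡ 1. Hence t ≡ 2757 + 9936·1 = 12693 (mod 407376).

12693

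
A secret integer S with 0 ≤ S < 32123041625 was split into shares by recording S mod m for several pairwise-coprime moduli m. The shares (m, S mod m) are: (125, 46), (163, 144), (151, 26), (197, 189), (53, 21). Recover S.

13966370546

The moduli are pairwise coprime; N = 125·163·151·197·53 = 32123041625.
N/125 = 256984333; 256984333 ≡ 83 (mod 125); 83·122 ≡ 1, so inverse 122.
N/163 = 197073875; 197073875 ≡ 29 (mod 163); 29·45 ≡ 1, so inverse 45.
N/151 = 212735375; 212735375 ≡ 82 (mod 151); 82·35 ≡ 1, so inverse 35.
N/197 = 163061125; 163061125 ≡ 88 (mod 197); 88·150 ≡ 1, so inverse 150.
N/53 = 606095125; 606095125 ≡ 4 (mod 53); 4·40 ≡ 1, so inverse 40.
S ≡ 46·256984333·122 + 144·197073875·45 + 26·212735375·35 + 189·163061125·150 + 21·606095125·40 = 8044726776796.
8044726776796 mod 32123041625 = 13966370546.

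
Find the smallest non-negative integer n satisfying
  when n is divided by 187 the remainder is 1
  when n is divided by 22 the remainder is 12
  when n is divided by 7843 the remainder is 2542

80972

Combine the congruences pairwise.
gcd(187, 22) = 11 and 11 | (12 − 1), so the pair is consistent; merging gives n ≡ 188 (mod 374), where 374 = lcm(187, 22).
gcd(374, 7843) = 11 and 11 | (2542 − 188), so the pair is consistent; merging gives n ≡ 80972 (mod 266662), where 266662 = lcm(374, 7843).
The solution is unique modulo lcm(187, 22, 7843) = 266662.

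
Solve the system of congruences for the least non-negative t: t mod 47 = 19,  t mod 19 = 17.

From t ≡ 19 (mod 47) write t = 19 + 47s. Substituting into t ≡ 17 (mod 19) gives 47s ≡ 17 (mod 19), and since 9⁻¹ ≡ 17 (mod 19), s ≡ 4. Hence t ≡ 19 + 47·4 = 207 (mod 893).

207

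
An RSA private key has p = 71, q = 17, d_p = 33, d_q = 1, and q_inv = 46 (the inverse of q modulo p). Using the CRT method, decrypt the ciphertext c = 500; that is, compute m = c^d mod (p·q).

m₁ = c^(d_p) mod p: c ≡ 3 (mod 71), and 3^33 mod 71 = 8.
m₂ = c^(d_q) mod q: c ≡ 7 (mod 17), and 7^1 mod 17 = 7.
h = q_inv·(m₁ − m₂) mod p = 46·(8 − 7) mod 71 = 46.
m = m₂ + h·q = 7 + 46·17 = 789.

789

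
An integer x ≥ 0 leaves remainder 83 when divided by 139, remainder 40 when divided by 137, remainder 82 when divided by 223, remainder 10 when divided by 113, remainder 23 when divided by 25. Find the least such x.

The moduli are pairwise coprime; N = 139·137·223·113·25 = 11996613925.
N/139 = 86306575; 86306575 ≡ 85 (mod 139); 85·18 ≡ 1, so inverse 18.
N/137 = 87566525; 87566525 ≡ 98 (mod 137); 98·7 ≡ 1, so inverse 7.
N/223 = 53796475; 53796475 ≡ 178 (mod 223); 178·109 ≡ 1, so inverse 109.
N/113 = 106164725; 106164725 ≡ 95 (mod 113); 95·69 ≡ 1, so inverse 69.
N/25 = 479864557; 479864557 ≡ 7 (mod 25); 7·18 ≡ 1, so inverse 18.
x ≡ 83·86306575·18 + 40·87566525·7 + 82·53796475·109 + 10·106164725·69 + 23·479864557·18 = 906211130448.
906211130448 mod 11996613925 = 6465086073.

6465086073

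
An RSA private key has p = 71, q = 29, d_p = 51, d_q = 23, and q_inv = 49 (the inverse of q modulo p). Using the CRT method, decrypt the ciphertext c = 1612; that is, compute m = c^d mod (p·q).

998

m₁ = c^(d_p) mod p: c ≡ 50 (mod 71), and 50^51 mod 71 = 4.
m₂ = c^(d_q) mod q: c ≡ 17 (mod 29), and 17^23 mod 29 = 12.
h = q_inv·(m₁ − m₂) mod p = 49·(4 − 12) mod 71 = 34.
m = m₂ + h·q = 12 + 34·29 = 998.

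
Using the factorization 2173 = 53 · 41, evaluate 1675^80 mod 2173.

1149

Mod 53: 1675 ≡ 32; by Fermat, exponent reduces to 80 mod 52 = 28; 32^28 ≡ 36 (mod 53).
Mod 41: 1675 ≡ 35; since 40 | 80, by Fermat 35^80 ≡ 1 (mod 41).
Combine by CRT: x ≡ 36 (mod 53), x ≡ 1 (mod 41) ⇒ x ≡ 1149 (mod 2173).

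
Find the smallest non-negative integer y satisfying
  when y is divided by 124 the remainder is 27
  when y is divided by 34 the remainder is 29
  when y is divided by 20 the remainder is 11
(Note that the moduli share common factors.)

3871

gcd(124, 34) = 2 and 2 | (29 − 27), so the pair is consistent; merging gives y ≡ 1763 (mod 2108), where 2108 = lcm(124, 34).
gcd(2108, 20) = 4 and 4 | (11 − 1763), so the pair is consistent; merging gives y ≡ 3871 (mod 10540), where 10540 = lcm(2108, 20).
The solution is unique modulo lcm(124, 34, 20) = 10540.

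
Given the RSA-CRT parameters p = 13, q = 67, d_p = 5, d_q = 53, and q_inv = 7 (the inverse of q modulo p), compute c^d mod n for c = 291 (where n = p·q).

837

m₁ = c^(d_p) mod p: c ≡ 5 (mod 13), and 5^5 mod 13 = 5.
m₂ = c^(d_q) mod q: c ≡ 23 (mod 67), and 23^53 mod 67 = 33.
h = q_inv·(m₁ − m₂) mod p = 7·(5 − 33) mod 13 = 12.
m = m₂ + h·q = 33 + 12·67 = 837.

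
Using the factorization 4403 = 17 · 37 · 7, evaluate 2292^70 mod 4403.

2174

Mod 17: 2292 ≡ 14; by Fermat, exponent reduces to 70 mod 16 = 6; 14^6 ≡ 15 (mod 17).
Mod 37: 2292 ≡ 35; by Fermat, exponent reduces to 70 mod 36 = 34; 35^34 ≡ 28 (mod 37).
Mod 7: 2292 ≡ 3; by Fermat, exponent reduces to 70 mod 6 = 4; 3^4 ≡ 4 (mod 7).
Combine by CRT: x ≡ 15 (mod 17), x ≡ 28 (mod 37), x ≡ 4 (mod 7) ⇒ x ≡ 2174 (mod 4403).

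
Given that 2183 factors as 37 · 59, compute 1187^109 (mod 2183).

Mod 37: 1187 ≡ 3; by Fermat, exponent reduces to 109 mod 36 = 1; 3^1 ≡ 3 (mod 37).
Mod 59: 1187 ≡ 7; by Fermat, exponent reduces to 109 mod 58 = 51; 7^51 ≡ 45 (mod 59).
Combine by CRT: x ≡ 3 (mod 37), x ≡ 45 (mod 59) ⇒ x ≡ 1520 (mod 2183).

1520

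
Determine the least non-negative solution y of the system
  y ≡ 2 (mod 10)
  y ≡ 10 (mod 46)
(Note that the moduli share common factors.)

Combine the congruences pairwise.
gcd(10, 46) = 2 and 2 | (10 − 2), so the pair is consistent; merging gives y ≡ 102 (mod 230), where 230 = lcm(10, 46).
The solution is unique modulo lcm(10, 46) = 230.

102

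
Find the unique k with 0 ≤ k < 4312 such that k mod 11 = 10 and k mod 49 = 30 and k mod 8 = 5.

From k ≡ 10 (mod 11) write k = 10 + 11t. Substituting into k ≡ 30 (mod 49) gives 11t ≡ 20 (mod 49), and since 11⁻¹ ≡ 9 (mod 49), t ≡ 33. Hence k ≡ 10 + 11·33 = 373 (mod 539).
From k ≡ 373 (mod 539) write k = 373 + 539t. Substituting into k ≡ 5 (mod 8) gives 539t ≡ 0 (mod 8), and since 3⁻¹ ≡ 3 (mod 8), t ≡ 0. Hence k ≡ 373 + 539·0 = 373 (mod 4312).

373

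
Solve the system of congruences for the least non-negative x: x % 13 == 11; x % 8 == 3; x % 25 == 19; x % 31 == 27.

44419

The moduli are pairwise coprime; N = 13·8·25·31 = 80600.
N/13 = 6200; 6200 ≡ 12 (mod 13); 12·12 ≡ 1, so inverse 12.
N/8 = 10075; 10075 ≡ 3 (mod 8); 3·3 ≡ 1, so inverse 3.
N/25 = 3224; 3224 ≡ 24 (mod 25); 24·24 ≡ 1, so inverse 24.
N/31 = 2600; 2600 ≡ 27 (mod 31); 27·23 ≡ 1, so inverse 23.
x ≡ 11·6200·12 + 3·10075·3 + 19·3224·24 + 27·2600·23 = 3993819.
3993819 mod 80600 = 44419.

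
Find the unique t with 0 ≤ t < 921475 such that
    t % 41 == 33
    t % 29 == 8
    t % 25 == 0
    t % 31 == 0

The moduli are pairwise coprime; N = 41·29·25·31 = 921475.
N/41 = 22475; 22475 ≡ 7 (mod 41); 7·6 ≡ 1, so inverse 6.
N/29 = 31775; 31775 ≡ 20 (mod 29); 20·16 ≡ 1, so inverse 16.
N/25 = 36859; 36859 ≡ 9 (mod 25); 9·14 ≡ 1, so inverse 14.
N/31 = 29725; 29725 ≡ 27 (mod 31); 27·23 ≡ 1, so inverse 23.
t ≡ 33·22475·6 + 8·31775·16 + 0·36859·14 + 0·29725·23 = 8517250.
8517250 mod 921475 = 223975.

223975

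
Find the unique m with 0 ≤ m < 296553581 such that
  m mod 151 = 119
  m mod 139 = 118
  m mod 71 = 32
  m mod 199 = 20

290080330

The moduli are pairwise coprime; N = 151·139·71·199 = 296553581.
N/151 = 1963931; 1963931 ≡ 25 (mod 151); 25·145 ≡ 1, so inverse 145.
N/139 = 2133479; 2133479 ≡ 107 (mod 139); 107·13 ≡ 1, so inverse 13.
N/71 = 4176811; 4176811 ≡ 23 (mod 71); 23·34 ≡ 1, so inverse 34.
N/199 = 1490219; 1490219 ≡ 107 (mod 199); 107·93 ≡ 1, so inverse 93.
m ≡ 119·1963931·145 + 118·2133479·13 + 32·4176811·34 + 20·1490219·93 = 44476563899.
44476563899 mod 296553581 = 290080330.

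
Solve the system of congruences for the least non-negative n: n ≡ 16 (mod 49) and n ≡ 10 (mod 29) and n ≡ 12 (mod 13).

2417

The moduli are pairwise coprime; M = 49·29·13 = 18473.
M/49 = 377; 377 ≡ 34 (mod 49); 34·13 ≡ 1, so inverse 13.
M/29 = 637; 637 ≡ 28 (mod 29); 28·28 ≡ 1, so inverse 28.
M/13 = 1421; 1421 ≡ 4 (mod 13); 4·10 ≡ 1, so inverse 10.
n ≡ 16·377·13 + 10·637·28 + 12·1421·10 = 427296.
427296 mod 18473 = 2417.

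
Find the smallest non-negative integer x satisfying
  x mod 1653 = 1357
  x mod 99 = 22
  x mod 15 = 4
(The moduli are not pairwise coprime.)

156739

gcd(1653, 99) = 3 and 3 | (22 − 1357), so the pair is consistent; merging gives x ≡ 47641 (mod 54549), where 54549 = lcm(1653, 99).
gcd(54549, 15) = 3 and 3 | (4 − 47641), so the pair is consistent; merging gives x ≡ 156739 (mod 272745), where 272745 = lcm(54549, 15).
The solution is unique modulo lcm(1653, 99, 15) = 272745.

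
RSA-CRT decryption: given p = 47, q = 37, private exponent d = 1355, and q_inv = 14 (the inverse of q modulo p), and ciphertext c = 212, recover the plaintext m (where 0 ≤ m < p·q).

1602

d_p = d mod (p−1) = 1355 mod 46 = 21; d_q = d mod (q−1) = 23.
m₁ = c^(d_p) mod p: c ≡ 24 (mod 47), and 24^21 mod 47 = 4.
m₂ = c^(d_q) mod q: c ≡ 27 (mod 37), and 27^23 mod 37 = 11.
h = q_inv·(m₁ − m₂) mod p = 14·(4 − 11) mod 47 = 43.
m = m₂ + h·q = 11 + 43·37 = 1602.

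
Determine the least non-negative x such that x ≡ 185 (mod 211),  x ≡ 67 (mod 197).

16221

Combine the congruences pairwise.
From x ≡ 185 (mod 211) write x = 185 + 211t. Substituting into x ≡ 67 (mod 197) gives 211t ≡ 79 (mod 197), and since 14⁻¹ ≡ 183 (mod 197), t ≡ 76. Hence x ≡ 185 + 211·76 = 16221 (mod 41567).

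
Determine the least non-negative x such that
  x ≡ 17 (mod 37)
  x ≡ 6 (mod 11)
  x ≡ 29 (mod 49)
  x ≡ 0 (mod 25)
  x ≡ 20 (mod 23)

Combine the congruences pairwise.
From x ≡ 17 (mod 37) write x = 17 + 37t. Substituting into x ≡ 6 (mod 11) gives 37t ≡ 0 (mod 11), and since 4⁻¹ ≡ 3 (mod 11), t ≡ 0. Hence x ≡ 17 + 37·0 = 17 (mod 407).
From x ≡ 17 (mod 407) write x = 17 + 407t. Substituting into x ≡ 29 (mod 49) gives 407t ≡ 12 (mod 49), and since 15⁻¹ ≡ 36 (mod 49), t ≡ 40. Hence x ≡ 17 + 407·40 = 16297 (mod 19943).
From x ≡ 16297 (mod 19943) write x = 16297 + 19943t. Substituting into x ≡ 0 (mod 25) gives 19943t ≡ 3 (mod 25), and since 18⁻¹ ≡ 7 (mod 25), t ≡ 21. Hence x ≡ 16297 + 19943·21 = 435100 (mod 498575).
From x ≡ 435100 (mod 498575) write x = 435100 + 498575t. Substituting into x ≡ 20 (mod 23) gives 498575t ≡ 11 (mod 23), and since 4⁻¹ ≡ 6 (mod 23), t ≡ 20. Hence x ≡ 435100 + 498575·20 = 10406600 (mod 11467225).

10406600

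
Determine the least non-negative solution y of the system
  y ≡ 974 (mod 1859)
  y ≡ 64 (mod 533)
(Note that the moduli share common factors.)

32577

gcd(1859, 533) = 13 and 13 | (64 − 974), so the pair is consistent; merging gives y ≡ 32577 (mod 76219), where 76219 = lcm(1859, 533).
The solution is unique modulo lcm(1859, 533) = 76219.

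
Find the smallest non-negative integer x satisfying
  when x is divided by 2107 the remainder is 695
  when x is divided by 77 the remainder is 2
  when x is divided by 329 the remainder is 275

556943

gcd(2107, 77) = 7 and 7 | (2 − 695), so the pair is consistent; merging gives x ≡ 695 (mod 23177), where 23177 = lcm(2107, 77).
gcd(23177, 329) = 7 and 7 | (275 − 695), so the pair is consistent; merging gives x ≡ 556943 (mod 1089319), where 1089319 = lcm(23177, 329).
The solution is unique modulo lcm(2107, 77, 329) = 1089319.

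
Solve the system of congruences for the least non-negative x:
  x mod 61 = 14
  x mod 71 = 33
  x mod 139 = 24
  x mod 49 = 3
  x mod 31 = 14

The moduli are pairwise coprime; N = 61·71·139·49·31 = 914451671.
N/61 = 14991011; 14991011 ≡ 17 (mod 61); 17·18 ≡ 1, so inverse 18.
N/71 = 12879601; 12879601 ≡ 59 (mod 71); 59·65 ≡ 1, so inverse 65.
N/139 = 6578789; 6578789 ≡ 58 (mod 139); 58·12 ≡ 1, so inverse 12.
N/49 = 18662279; 18662279 ≡ 41 (mod 49); 41·6 ≡ 1, so inverse 6.
N/31 = 29498441; 29498441 ≡ 19 (mod 31); 19·18 ≡ 1, so inverse 18.
x ≡ 14·14991011·18 + 33·12879601·65 + 24·6578789·12 + 3·18662279·6 + 14·29498441·18 = 41068698303.
41068698303 mod 914451671 = 832824779.

832824779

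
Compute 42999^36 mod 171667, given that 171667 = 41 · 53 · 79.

Mod 41: 42999 ≡ 31; 31^36 ≡ 10 (mod 41).
Mod 53: 42999 ≡ 16; 16^36 ≡ 46 (mod 53).
Mod 79: 42999 ≡ 23; 23^36 ≡ 1 (mod 79).
Combine by CRT: x ≡ 10 (mod 41), x ≡ 46 (mod 53), x ≡ 1 (mod 79) ⇒ x ≡ 151997 (mod 171667).

151997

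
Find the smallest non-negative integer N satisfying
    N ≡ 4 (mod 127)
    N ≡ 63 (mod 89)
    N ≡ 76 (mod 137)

1123065

The moduli are pairwise coprime; M = 127·89·137 = 1548511.
M/127 = 12193; 12193 ≡ 1 (mod 127), inverse 1.
M/89 = 17399; 17399 ≡ 44 (mod 89); 44·87 ≡ 1, so inverse 87.
M/137 = 11303; 11303 ≡ 69 (mod 137); 69·2 ≡ 1, so inverse 2.
N ≡ 4·12193·1 + 63·17399·87 + 76·11303·2 = 97130747.
97130747 mod 1548511 = 1123065.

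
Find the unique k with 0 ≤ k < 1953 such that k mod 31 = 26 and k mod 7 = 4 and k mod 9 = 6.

1824

From k ≡ 26 (mod 31) write k = 26 + 31t. Substituting into k ≡ 4 (mod 7) gives 31t ≡ 6 (mod 7), and since 3⁻¹ ≡ 5 (mod 7), t ≡ 2. Hence k ≡ 26 + 31·2 = 88 (mod 217).
From k ≡ 88 (mod 217) write k = 88 + 217t. Substituting into k ≡ 6 (mod 9) gives 217t ≡ 8 (mod 9), and since 1⁻¹ ≡ 1 (mod 9), t ≡ 8. Hence k ≡ 88 + 217·8 = 1824 (mod 1953).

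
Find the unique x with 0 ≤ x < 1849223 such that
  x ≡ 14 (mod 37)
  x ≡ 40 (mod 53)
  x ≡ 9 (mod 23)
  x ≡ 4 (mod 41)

The moduli are pairwise coprime; N = 37·53·23·41 = 1849223.
N/37 = 49979; 49979 ≡ 29 (mod 37); 29·23 ≡ 1, so inverse 23.
N/53 = 34891; 34891 ≡ 17 (mod 53); 17·25 ≡ 1, so inverse 25.
N/23 = 80401; 80401 ≡ 16 (mod 23); 16·13 ≡ 1, so inverse 13.
N/41 = 45103; 45103 ≡ 3 (mod 41); 3·14 ≡ 1, so inverse 14.
x ≡ 14·49979·23 + 40·34891·25 + 9·80401·13 + 4·45103·14 = 62916923.
62916923 mod 1849223 = 43341.

43341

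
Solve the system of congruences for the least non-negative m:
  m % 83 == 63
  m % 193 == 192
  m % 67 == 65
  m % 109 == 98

The moduli are pairwise coprime; N = 83·193·67·109 = 116986757.
N/83 = 1409479; 1409479 ≡ 56 (mod 83); 56·43 ≡ 1, so inverse 43.
N/193 = 606149; 606149 ≡ 129 (mod 193); 129·3 ≡ 1, so inverse 3.
N/67 = 1746071; 1746071 ≡ 51 (mod 67); 51·46 ≡ 1, so inverse 46.
N/109 = 1073273; 1073273 ≡ 59 (mod 109); 59·85 ≡ 1, so inverse 85.
m ≡ 63·1409479·43 + 192·606149·3 + 65·1746071·46 + 98·1073273·85 = 18328536815.
18328536815 mod 116986757 = 78602723.

78602723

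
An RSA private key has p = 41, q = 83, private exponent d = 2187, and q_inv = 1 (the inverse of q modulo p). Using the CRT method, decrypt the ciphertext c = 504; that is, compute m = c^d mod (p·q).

716

d_p = d mod (p−1) = 2187 mod 40 = 27; d_q = d mod (q−1) = 55.
m₁ = c^(d_p) mod p: c ≡ 12 (mod 41), and 12^27 mod 41 = 19.
m₂ = c^(d_q) mod q: c ≡ 6 (mod 83), and 6^55 mod 83 = 52.
h = q_inv·(m₁ − m₂) mod p = 1·(19 − 52) mod 41 = 8.
m = m₂ + h·q = 52 + 8·83 = 716.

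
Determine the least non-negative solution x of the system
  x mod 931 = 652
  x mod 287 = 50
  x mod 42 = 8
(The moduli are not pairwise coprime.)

15548

gcd(931, 287) = 7 and 7 | (50 − 652), so the pair is consistent; merging gives x ≡ 15548 (mod 38171), where 38171 = lcm(931, 287).
gcd(38171, 42) = 7 and 7 | (8 − 15548), so the pair is consistent; merging gives x ≡ 15548 (mod 229026), where 229026 = lcm(38171, 42).
The solution is unique modulo lcm(931, 287, 42) = 229026.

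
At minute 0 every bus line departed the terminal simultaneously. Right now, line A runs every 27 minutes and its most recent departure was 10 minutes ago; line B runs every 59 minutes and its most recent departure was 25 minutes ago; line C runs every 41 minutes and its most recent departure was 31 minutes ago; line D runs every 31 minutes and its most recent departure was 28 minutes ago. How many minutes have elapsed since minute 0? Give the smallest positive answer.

The moduli are pairwise coprime; N = 27·59·41·31 = 2024703.
N/27 = 74989; 74989 ≡ 10 (mod 27); 10·19 ≡ 1, so inverse 19.
N/59 = 34317; 34317 ≡ 38 (mod 59); 38·14 ≡ 1, so inverse 14.
N/41 = 49383; 49383 ≡ 19 (mod 41); 19·13 ≡ 1, so inverse 13.
N/31 = 65313; 65313 ≡ 27 (mod 31); 27·23 ≡ 1, so inverse 23.
t ≡ 10·74989·19 + 25·34317·14 + 31·49383·13 + 28·65313·23 = 88221781.
88221781 mod 2024703 = 1159552.

1159552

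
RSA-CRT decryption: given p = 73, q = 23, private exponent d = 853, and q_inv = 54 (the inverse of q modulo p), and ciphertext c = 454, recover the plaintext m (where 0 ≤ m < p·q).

d_p = d mod (p−1) = 853 mod 72 = 61; d_q = d mod (q−1) = 17.
m₁ = c^(d_p) mod p: c ≡ 16 (mod 73), and 16^61 mod 73 = 2.
m₂ = c^(d_q) mod q: c ≡ 17 (mod 23), and 17^17 mod 23 = 11.
h = q_inv·(m₁ − m₂) mod p = 54·(2 − 11) mod 73 = 25.
m = m₂ + h·q = 11 + 25·23 = 586.

586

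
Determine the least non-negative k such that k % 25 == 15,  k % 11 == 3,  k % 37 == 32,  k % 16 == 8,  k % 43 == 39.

2300840

From k ≡ 15 (mod 25) write k = 15 + 25t. Substituting into k ≡ 3 (mod 11) gives 25t ≡ 10 (mod 11), and since 3⁻¹ ≡ 4 (mod 11), t ≡ 7. Hence k ≡ 15 + 25·7 = 190 (mod 275).
From k ≡ 190 (mod 275) write k = 190 + 275t. Substituting into k ≡ 32 (mod 37) gives 275t ≡ 27 (mod 37), and since 16⁻¹ ≡ 7 (mod 37), t ≡ 4. Hence k ≡ 190 + 275·4 = 1290 (mod 10175).
From k ≡ 1290 (mod 10175) write k = 1290 + 10175t. Substituting into k ≡ 8 (mod 16) gives 10175t ≡ 14 (mod 16), and since 15⁻¹ ≡ 15 (mod 16), t ≡ 2. Hence k ≡ 1290 + 10175·2 = 21640 (mod 162800).
From k ≡ 21640 (mod 162800) write k = 21640 + 162800t. Substituting into k ≡ 39 (mod 43) gives 162800t ≡ 28 (mod 43), and since 2⁻¹ ≡ 22 (mod 43), t ≡ 14. Hence k ≡ 21640 + 162800·14 = 2300840 (mod 7000400).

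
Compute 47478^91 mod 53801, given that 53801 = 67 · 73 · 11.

Mod 67: 47478 ≡ 42; by Fermat, exponent reduces to 91 mod 66 = 25; 42^25 ≡ 53 (mod 67).
Mod 73: 47478 ≡ 28; by Fermat, exponent reduces to 91 mod 72 = 19; 28^19 ≡ 26 (mod 73).
Mod 11: 47478 ≡ 2; by Fermat, exponent reduces to 91 mod 10 = 1; 2^1 ≡ 2 (mod 11).
Combine by CRT: x ≡ 53 (mod 67), x ≡ 26 (mod 73), x ≡ 2 (mod 11) ⇒ x ≡ 7691 (mod 53801).

7691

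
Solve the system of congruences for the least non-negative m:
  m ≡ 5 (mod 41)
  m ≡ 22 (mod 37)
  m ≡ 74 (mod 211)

From m ≡ 5 (mod 41) write m = 5 + 41t. Substituting into m ≡ 22 (mod 37) gives 41t ≡ 17 (mod 37), and since 4⁻¹ ≡ 28 (mod 37), t ≡ 32. Hence m ≡ 5 + 41·32 = 1317 (mod 1517).
From m ≡ 1317 (mod 1517) write m = 1317 + 1517t. Substituting into m ≡ 74 (mod 211) gives 1517t ≡ 23 (mod 211), and since 40⁻¹ ≡ 153 (mod 211), t ≡ 143. Hence m ≡ 1317 + 1517·143 = 218248 (mod 320087).

218248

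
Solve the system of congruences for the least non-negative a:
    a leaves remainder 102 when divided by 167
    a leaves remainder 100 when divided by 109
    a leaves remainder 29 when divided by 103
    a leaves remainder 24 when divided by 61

The moduli are pairwise coprime; N = 167·109·103·61 = 114369449.
N/167 = 684847; 684847 ≡ 147 (mod 167); 147·25 ≡ 1, so inverse 25.
N/109 = 1049261; 1049261 ≡ 27 (mod 109); 27·105 ≡ 1, so inverse 105.
N/103 = 1110383; 1110383 ≡ 43 (mod 103); 43·12 ≡ 1, so inverse 12.
N/61 = 1874909; 1874909 ≡ 13 (mod 61); 13·47 ≡ 1, so inverse 47.
a ≡ 102·684847·25 + 100·1049261·105 + 29·1110383·12 + 24·1874909·47 = 15264910986.
15264910986 mod 114369449 = 53774269.

53774269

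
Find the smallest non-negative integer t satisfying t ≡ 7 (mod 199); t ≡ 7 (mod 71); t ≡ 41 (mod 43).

Combine the congruences pairwise.
From t ≡ 7 (mod 199) write t = 7 + 199s. Substituting into t ≡ 7 (mod 71) gives 199s ≡ 0 (mod 71), and since 57⁻¹ ≡ 5 (mod 71), s ≡ 0. Hence t ≡ 7 + 199·0 = 7 (mod 14129).
From t ≡ 7 (mod 14129) write t = 7 + 14129s. Substituting into t ≡ 41 (mod 43) gives 14129s ≡ 34 (mod 43), and since 25⁻¹ ≡ 31 (mod 43), s ≡ 22. Hence t ≡ 7 + 14129·22 = 310845 (mod 607547).

310845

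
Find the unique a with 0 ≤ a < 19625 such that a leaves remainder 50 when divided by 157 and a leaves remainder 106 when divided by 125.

5231

From a ≡ 50 (mod 157) write a = 50 + 157t. Substituting into a ≡ 106 (mod 125) gives 157t ≡ 56 (mod 125), and since 32⁻¹ ≡ 43 (mod 125), t ≡ 33. Hence a ≡ 50 + 157·33 = 5231 (mod 19625).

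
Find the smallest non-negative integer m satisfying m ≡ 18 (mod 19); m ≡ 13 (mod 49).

From m ≡ 18 (mod 19) write m = 18 + 19t. Substituting into m ≡ 13 (mod 49) gives 19t ≡ 44 (mod 49), and since 19⁻¹ ≡ 31 (mod 49), t ≡ 41. Hence m ≡ 18 + 19·41 = 797 (mod 931).

797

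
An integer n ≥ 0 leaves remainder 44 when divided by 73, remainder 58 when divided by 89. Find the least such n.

5665

Combine the congruences pairwise.
From n ≡ 44 (mod 73) write n = 44 + 73t. Substituting into n ≡ 58 (mod 89) gives 73t ≡ 14 (mod 89), and since 73⁻¹ ≡ 50 (mod 89), t ≡ 77. Hence n ≡ 44 + 73·77 = 5665 (mod 6497).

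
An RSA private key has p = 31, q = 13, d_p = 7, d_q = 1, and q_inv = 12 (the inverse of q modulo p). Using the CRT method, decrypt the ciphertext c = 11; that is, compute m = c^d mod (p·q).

m₁ = c^(d_p) mod p: c ≡ 11 (mod 31), and 11^7 mod 31 = 13.
m₂ = c^(d_q) mod q: c ≡ 11 (mod 13), and 11^1 mod 13 = 11.
h = q_inv·(m₁ − m₂) mod p = 12·(13 − 11) mod 31 = 24.
m = m₂ + h·q = 11 + 24·13 = 323.

323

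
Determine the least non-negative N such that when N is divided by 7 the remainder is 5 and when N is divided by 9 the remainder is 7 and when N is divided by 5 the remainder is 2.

187

The moduli are pairwise coprime; M = 7·9·5 = 315.
M/7 = 45; 45 ≡ 3 (mod 7); 3·5 ≡ 1, so inverse 5.
M/9 = 35; 35 ≡ 8 (mod 9); 8·8 ≡ 1, so inverse 8.
M/5 = 63; 63 ≡ 3 (mod 5); 3·2 ≡ 1, so inverse 2.
N ≡ 5·45·5 + 7·35·8 + 2·63·2 = 3337.
3337 mod 315 = 187.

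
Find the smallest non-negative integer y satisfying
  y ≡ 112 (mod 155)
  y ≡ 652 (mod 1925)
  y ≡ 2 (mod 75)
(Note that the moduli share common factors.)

gcd(155, 1925) = 5 and 5 | (652 − 112), so the pair is consistent; merging gives y ≡ 12202 (mod 59675), where 59675 = lcm(155, 1925).
gcd(59675, 75) = 25 and 25 | (2 − 12202), so the pair is consistent; merging gives y ≡ 131552 (mod 179025), where 179025 = lcm(59675, 75).
The solution is unique modulo lcm(155, 1925, 75) = 179025.

131552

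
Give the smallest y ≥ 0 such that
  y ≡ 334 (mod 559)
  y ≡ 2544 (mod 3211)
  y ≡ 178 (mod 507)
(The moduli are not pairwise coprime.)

gcd(559, 3211) = 13 and 13 | (2544 − 334), so the pair is consistent; merging gives y ≡ 114929 (mod 138073), where 138073 = lcm(559, 3211).
gcd(138073, 507) = 169 and 169 | (178 − 114929), so the pair is consistent; merging gives y ≡ 391075 (mod 414219), where 414219 = lcm(138073, 507).
The solution is unique modulo lcm(559, 3211, 507) = 414219.

391075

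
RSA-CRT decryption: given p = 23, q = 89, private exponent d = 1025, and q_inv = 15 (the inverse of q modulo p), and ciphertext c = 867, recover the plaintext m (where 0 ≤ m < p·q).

d_p = d mod (p−1) = 1025 mod 22 = 13; d_q = d mod (q−1) = 57.
m₁ = c^(d_p) mod p: c ≡ 16 (mod 23), and 16^13 mod 23 = 3.
m₂ = c^(d_q) mod q: c ≡ 66 (mod 89), and 66^57 mod 89 = 82.
h = q_inv·(m₁ − m₂) mod p = 15·(3 − 82) mod 23 = 11.
m = m₂ + h·q = 82 + 11·89 = 1061.

1061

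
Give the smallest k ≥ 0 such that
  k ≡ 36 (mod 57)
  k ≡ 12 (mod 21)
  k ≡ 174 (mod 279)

Combine the congruences pairwise.
gcd(57, 21) = 3 and 3 | (12 − 36), so the pair is consistent; merging gives k ≡ 264 (mod 399), where 399 = lcm(57, 21).
gcd(399, 279) = 3 and 3 | (174 − 264), so the pair is consistent; merging gives k ≡ 27795 (mod 37107), where 37107 = lcm(399, 279).
The solution is unique modulo lcm(57, 21, 279) = 37107.

27795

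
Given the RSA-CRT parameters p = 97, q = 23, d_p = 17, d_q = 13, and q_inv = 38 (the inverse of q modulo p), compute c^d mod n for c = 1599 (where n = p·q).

144

m₁ = c^(d_p) mod p: c ≡ 47 (mod 97), and 47^17 mod 97 = 47.
m₂ = c^(d_q) mod q: c ≡ 12 (mod 23), and 12^13 mod 23 = 6.
h = q_inv·(m₁ − m₂) mod p = 38·(47 − 6) mod 97 = 6.
m = m₂ + h·q = 6 + 6·23 = 144.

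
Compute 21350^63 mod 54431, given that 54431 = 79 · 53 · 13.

Mod 79: 21350 ≡ 20; 20^63 ≡ 52 (mod 79).
Mod 53: 21350 ≡ 44; by Fermat, exponent reduces to 63 mod 52 = 11; 44^11 ≡ 36 (mod 53).
Mod 13: 21350 ≡ 4; by Fermat, exponent reduces to 63 mod 12 = 3; 4^3 ≡ 12 (mod 13).
Combine by CRT: x ≡ 52 (mod 79), x ≡ 36 (mod 53), x ≡ 12 (mod 13) ⇒ x ≡ 27702 (mod 54431).

27702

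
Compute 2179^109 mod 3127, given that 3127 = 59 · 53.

1734

Mod 59: 2179 ≡ 55; by Fermat, exponent reduces to 109 mod 58 = 51; 55^51 ≡ 23 (mod 59).
Mod 53: 2179 ≡ 6; by Fermat, exponent reduces to 109 mod 52 = 5; 6^5 ≡ 38 (mod 53).
Combine by CRT: x ≡ 23 (mod 59), x ≡ 38 (mod 53) ⇒ x ≡ 1734 (mod 3127).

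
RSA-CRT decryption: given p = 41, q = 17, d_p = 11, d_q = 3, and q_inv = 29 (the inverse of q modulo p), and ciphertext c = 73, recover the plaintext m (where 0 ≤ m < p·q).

m₁ = c^(d_p) mod p: c ≡ 32 (mod 41), and 32^11 mod 41 = 9.
m₂ = c^(d_q) mod q: c ≡ 5 (mod 17), and 5^3 mod 17 = 6.
h = q_inv·(m₁ − m₂) mod p = 29·(9 − 6) mod 41 = 5.
m = m₂ + h·q = 6 + 5·17 = 91.

91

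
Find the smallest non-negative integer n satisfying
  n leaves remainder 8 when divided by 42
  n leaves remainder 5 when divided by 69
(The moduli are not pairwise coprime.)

764

gcd(42, 69) = 3 and 3 | (5 − 8), so the pair is consistent; merging gives n ≡ 764 (mod 966), where 966 = lcm(42, 69).
The solution is unique modulo lcm(42, 69) = 966.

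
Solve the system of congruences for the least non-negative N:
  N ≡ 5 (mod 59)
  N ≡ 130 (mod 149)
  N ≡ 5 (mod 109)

Combine the congruences pairwise.
From N ≡ 5 (mod 59) write N = 5 + 59t. Substituting into N ≡ 130 (mod 149) gives 59t ≡ 125 (mod 149), and since 59⁻¹ ≡ 48 (mod 149), t ≡ 40. Hence N ≡ 5 + 59·40 = 2365 (mod 8791).
From N ≡ 2365 (mod 8791) write N = 2365 + 8791t. Substituting into N ≡ 5 (mod 109) gives 8791t ≡ 38 (mod 109), and since 71⁻¹ ≡ 43 (mod 109), t ≡ 108. Hence N ≡ 2365 + 8791·108 = 951793 (mod 958219).

951793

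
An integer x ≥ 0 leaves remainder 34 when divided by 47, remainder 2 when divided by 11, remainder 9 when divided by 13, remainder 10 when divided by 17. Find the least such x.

The moduli are pairwise coprime; N = 47·11·13·17 = 114257.
N/47 = 2431; 2431 ≡ 34 (mod 47); 34·18 ≡ 1, so inverse 18.
N/11 = 10387; 10387 ≡ 3 (mod 11); 3·4 ≡ 1, so inverse 4.
N/13 = 8789; 8789 ≡ 1 (mod 13), inverse 1.
N/17 = 6721; 6721 ≡ 6 (mod 17); 6·3 ≡ 1, so inverse 3.
x ≡ 34·2431·18 + 2·10387·4 + 9·8789·1 + 10·6721·3 = 1851599.
1851599 mod 114257 = 23487.

23487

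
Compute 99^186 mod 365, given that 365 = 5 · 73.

Mod 5: 99 ≡ 4; by Fermat, exponent reduces to 186 mod 4 = 2; 4^2 ≡ 1 (mod 5).
Mod 73: 99 ≡ 26; by Fermat, exponent reduces to 186 mod 72 = 42; 26^42 ≡ 3 (mod 73).
Combine by CRT: x ≡ 1 (mod 5), x ≡ 3 (mod 73) ⇒ x ≡ 76 (mod 365).

76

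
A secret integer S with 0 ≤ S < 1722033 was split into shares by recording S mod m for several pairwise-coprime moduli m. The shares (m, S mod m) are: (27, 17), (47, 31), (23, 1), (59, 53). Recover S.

865583

From S ≡ 17 (mod 27) write S = 17 + 27t. Substituting into S ≡ 31 (mod 47) gives 27t ≡ 14 (mod 47), and since 27⁻¹ ≡ 7 (mod 47), t ≡ 4. Hence S ≡ 17 + 27·4 = 125 (mod 1269).
From S ≡ 125 (mod 1269) write S = 125 + 1269t. Substituting into S ≡ 1 (mod 23) gives 1269t ≡ 14 (mod 23), and since 4⁻¹ ≡ 6 (mod 23), t ≡ 15. Hence S ≡ 125 + 1269·15 = 19160 (mod 29187).
From S ≡ 19160 (mod 29187) write S = 19160 + 29187t. Substituting into S ≡ 53 (mod 59) gives 29187t ≡ 9 (mod 59), and since 41⁻¹ ≡ 36 (mod 59), t ≡ 29. Hence S ≡ 19160 + 29187·29 = 865583 (mod 1722033).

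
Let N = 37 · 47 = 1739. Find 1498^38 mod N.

472

Mod 37: 1498 ≡ 18; by Fermat, exponent reduces to 38 mod 36 = 2; 18^2 ≡ 28 (mod 37).
Mod 47: 1498 ≡ 41; 41^38 ≡ 2 (mod 47).
Combine by CRT: x ≡ 28 (mod 37), x ≡ 2 (mod 47) ⇒ x ≡ 472 (mod 1739).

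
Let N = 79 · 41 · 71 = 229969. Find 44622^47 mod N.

175196

Mod 79: 44622 ≡ 66; 66^47 ≡ 53 (mod 79).
Mod 41: 44622 ≡ 14; by Fermat, exponent reduces to 47 mod 40 = 7; 14^7 ≡ 3 (mod 41).
Mod 71: 44622 ≡ 34; 34^47 ≡ 39 (mod 71).
Combine by CRT: x ≡ 53 (mod 79), x ≡ 3 (mod 41), x ≡ 39 (mod 71) ⇒ x ≡ 175196 (mod 229969).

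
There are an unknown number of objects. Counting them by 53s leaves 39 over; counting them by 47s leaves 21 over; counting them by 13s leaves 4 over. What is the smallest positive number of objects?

22299

The moduli are pairwise coprime; M = 53·47·13 = 32383.
M/53 = 611; 611 ≡ 28 (mod 53); 28·36 ≡ 1, so inverse 36.
M/47 = 689; 689 ≡ 31 (mod 47); 31·44 ≡ 1, so inverse 44.
M/13 = 2491; 2491 ≡ 8 (mod 13); 8·5 ≡ 1, so inverse 5.
N ≡ 39·611·36 + 21·689·44 + 4·2491·5 = 1544300.
1544300 mod 32383 = 22299.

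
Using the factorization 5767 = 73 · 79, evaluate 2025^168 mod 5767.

5393

Mod 73: 2025 ≡ 54; by Fermat, exponent reduces to 168 mod 72 = 24; 54^24 ≡ 64 (mod 73).
Mod 79: 2025 ≡ 50; by Fermat, exponent reduces to 168 mod 78 = 12; 50^12 ≡ 21 (mod 79).
Combine by CRT: x ≡ 64 (mod 73), x ≡ 21 (mod 79) ⇒ x ≡ 5393 (mod 5767).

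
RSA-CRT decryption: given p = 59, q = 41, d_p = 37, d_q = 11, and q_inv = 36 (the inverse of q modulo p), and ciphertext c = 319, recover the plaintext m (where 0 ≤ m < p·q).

m₁ = c^(d_p) mod p: c ≡ 24 (mod 59), and 24^37 mod 59 = 52.
m₂ = c^(d_q) mod q: c ≡ 32 (mod 41), and 32^11 mod 41 = 9.
h = q_inv·(m₁ − m₂) mod p = 36·(52 − 9) mod 59 = 14.
m = m₂ + h·q = 9 + 14·41 = 583.

583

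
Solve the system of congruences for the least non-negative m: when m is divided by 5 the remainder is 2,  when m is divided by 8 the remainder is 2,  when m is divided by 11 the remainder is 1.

122

From m ≡ 2 (mod 5) write m = 2 + 5t. Substituting into m ≡ 2 (mod 8) gives 5t ≡ 0 (mod 8), and since 5⁻¹ ≡ 5 (mod 8), t ≡ 0. Hence m ≡ 2 + 5·0 = 2 (mod 40).
From m ≡ 2 (mod 40) write m = 2 + 40t. Substituting into m ≡ 1 (mod 11) gives 40t ≡ 10 (mod 11), and since 7⁻¹ ≡ 8 (mod 11), t ≡ 3. Hence m ≡ 2 + 40·3 = 122 (mod 440).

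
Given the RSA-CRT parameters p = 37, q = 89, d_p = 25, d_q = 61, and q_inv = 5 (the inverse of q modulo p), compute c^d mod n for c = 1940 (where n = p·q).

m₁ = c^(d_p) mod p: c ≡ 16 (mod 37), and 16^25 mod 37 = 12.
m₂ = c^(d_q) mod q: c ≡ 71 (mod 89), and 71^61 mod 89 = 10.
h = q_inv·(m₁ − m₂) mod p = 5·(12 − 10) mod 37 = 10.
m = m₂ + h·q = 10 + 10·89 = 900.

900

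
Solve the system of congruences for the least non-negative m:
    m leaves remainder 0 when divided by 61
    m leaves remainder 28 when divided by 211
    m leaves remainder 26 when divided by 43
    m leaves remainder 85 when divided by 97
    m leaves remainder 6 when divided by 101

Combine the congruences pairwise.
From m ≡ 0 (mod 61) write m = 0 + 61t. Substituting into m ≡ 28 (mod 211) gives 61t ≡ 28 (mod 211), and since 61⁻¹ ≡ 128 (mod 211), t ≡ 208. Hence m ≡ 0 + 61·208 = 12688 (mod 12871).
From m ≡ 12688 (mod 12871) write m = 12688 + 12871t. Substituting into m ≡ 26 (mod 43) gives 12871t ≡ 23 (mod 43), and since 14⁻¹ ≡ 40 (mod 43), t ≡ 17. Hence m ≡ 12688 + 12871·17 = 231495 (mod 553453).
From m ≡ 231495 (mod 553453) write m = 231495 + 553453t. Substituting into m ≡ 85 (mod 97) gives 553453t ≡ 32 (mod 97), and since 68⁻¹ ≡ 10 (mod 97), t ≡ 29. Hence m ≡ 231495 + 553453·29 = 16281632 (mod 53684941).
From m ≡ 16281632 (mod 53684941) write m = 16281632 + 53684941t. Substituting into m ≡ 6 (mod 101) gives 53684941t ≡ 79 (mod 101), and since 7⁻¹ ≡ 29 (mod 101), t ≡ 69. Hence m ≡ 16281632 + 53684941·69 = 3720542561 (mod 5422179041).

3720542561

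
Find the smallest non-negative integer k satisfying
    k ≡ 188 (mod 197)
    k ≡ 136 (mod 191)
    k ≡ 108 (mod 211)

387293

The moduli are pairwise coprime; N = 197·191·211 = 7939297.
N/197 = 40301; 40301 ≡ 113 (mod 197); 113·68 ≡ 1, so inverse 68.
N/191 = 41567; 41567 ≡ 120 (mod 191); 120·78 ≡ 1, so inverse 78.
N/211 = 37627; 37627 ≡ 69 (mod 211); 69·52 ≡ 1, so inverse 52.
k ≡ 188·40301·68 + 136·41567·78 + 108·37627·52 = 1167463952.
1167463952 mod 7939297 = 387293.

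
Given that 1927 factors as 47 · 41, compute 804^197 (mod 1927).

Mod 47: 804 ≡ 5; by Fermat, exponent reduces to 197 mod 46 = 13; 5^13 ≡ 43 (mod 47).
Mod 41: 804 ≡ 25; by Fermat, exponent reduces to 197 mod 40 = 37; 25^37 ≡ 31 (mod 41).
Combine by CRT: x ≡ 43 (mod 47), x ≡ 31 (mod 41) ⇒ x ≡ 1876 (mod 1927).

1876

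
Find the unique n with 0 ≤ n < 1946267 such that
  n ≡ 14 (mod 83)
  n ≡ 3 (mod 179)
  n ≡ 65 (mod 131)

The moduli are pairwise coprime; M = 83·179·131 = 1946267.
M/83 = 23449; 23449 ≡ 43 (mod 83); 43·56 ≡ 1, so inverse 56.
M/179 = 10873; 10873 ≡ 133 (mod 179); 133·35 ≡ 1, so inverse 35.
M/131 = 14857; 14857 ≡ 54 (mod 131); 54·17 ≡ 1, so inverse 17.
n ≡ 14·23449·56 + 3·10873·35 + 65·14857·17 = 35942666.
35942666 mod 1946267 = 909860.

909860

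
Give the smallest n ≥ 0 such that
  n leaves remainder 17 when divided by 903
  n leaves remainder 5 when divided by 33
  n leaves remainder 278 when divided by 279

gcd(903, 33) = 3 and 3 | (5 − 17), so the pair is consistent; merging gives n ≡ 9047 (mod 9933), where 9933 = lcm(903, 33).
gcd(9933, 279) = 3 and 3 | (278 − 9047), so the pair is consistent; merging gives n ≡ 793754 (mod 923769), where 923769 = lcm(9933, 279).
The solution is unique modulo lcm(903, 33, 279) = 923769.

793754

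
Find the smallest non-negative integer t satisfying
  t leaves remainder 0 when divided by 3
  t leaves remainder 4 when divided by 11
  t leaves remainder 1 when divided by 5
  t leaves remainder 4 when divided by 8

The moduli are pairwise coprime; N = 3·11·5·8 = 1320.
N/3 = 440; 440 ≡ 2 (mod 3); 2·2 ≡ 1, so inverse 2.
N/11 = 120; 120 ≡ 10 (mod 11); 10·10 ≡ 1, so inverse 10.
N/5 = 264; 264 ≡ 4 (mod 5); 4·4 ≡ 1, so inverse 4.
N/8 = 165; 165 ≡ 5 (mod 8); 5·5 ≡ 1, so inverse 5.
t ≡ 0·440·2 + 4·120·10 + 1·264·4 + 4·165·5 = 9156.
9156 mod 1320 = 1236.

1236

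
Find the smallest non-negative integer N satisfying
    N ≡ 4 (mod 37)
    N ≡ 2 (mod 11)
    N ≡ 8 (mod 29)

The moduli are pairwise coprime; M = 37·11·29 = 11803.
M/37 = 319; 319 ≡ 23 (mod 37); 23·29 ≡ 1, so inverse 29.
M/11 = 1073; 1073 ≡ 6 (mod 11); 6·2 ≡ 1, so inverse 2.
M/29 = 407; 407 ≡ 1 (mod 29), inverse 1.
N ≡ 4·319·29 + 2·1073·2 + 8·407·1 = 44552.
44552 mod 11803 = 9143.

9143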